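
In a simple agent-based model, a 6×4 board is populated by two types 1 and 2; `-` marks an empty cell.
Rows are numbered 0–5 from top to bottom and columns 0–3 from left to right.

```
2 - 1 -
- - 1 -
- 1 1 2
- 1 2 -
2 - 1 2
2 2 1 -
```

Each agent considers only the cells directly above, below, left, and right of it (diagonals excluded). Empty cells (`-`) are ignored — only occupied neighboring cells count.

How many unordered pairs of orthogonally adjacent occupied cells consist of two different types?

Scan each occupied cell's neighbors to the right and below so each pair is counted once.
From row 0: 0 unlike of 1 pairs (running 0/1).
From row 1: 0 unlike of 1 pairs (running 0/2).
From row 2: 2 unlike of 4 pairs (running 2/6).
From row 3: 2 unlike of 2 pairs (running 4/8).
From row 4: 1 unlike of 3 pairs (running 5/11).
From row 5: 1 unlike of 2 pairs (running 6/13).
Total adjacent occupied pairs: 13; unlike-type pairs: 6.

6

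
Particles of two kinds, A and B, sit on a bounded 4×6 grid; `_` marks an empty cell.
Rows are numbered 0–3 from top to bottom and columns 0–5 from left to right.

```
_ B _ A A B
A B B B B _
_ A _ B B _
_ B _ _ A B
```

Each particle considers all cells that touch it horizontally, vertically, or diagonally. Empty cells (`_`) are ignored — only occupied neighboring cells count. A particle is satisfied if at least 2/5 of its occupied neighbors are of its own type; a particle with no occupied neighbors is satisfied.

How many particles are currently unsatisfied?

6

(0,1)B 2/3 ok
(0,3)A 1/4 unhappy
(0,4)A 1/4 unhappy
(0,5)B 1/2 ok
(1,0)A 1/3 unhappy
(1,1)B 2/4 ok
(1,2)B 4/6 ok
(1,3)B 4/6 ok
(1,4)B 4/6 ok
(2,1)A 1/4 unhappy
(2,3)B 4/5 ok
(2,4)B 4/5 ok
(3,1)B 0/1 unhappy
(3,4)A 0/3 unhappy
(3,5)B 1/2 ok
Unsatisfied: (0,3), (0,4), (1,0), (2,1), (3,1), (3,4) — 6 in total.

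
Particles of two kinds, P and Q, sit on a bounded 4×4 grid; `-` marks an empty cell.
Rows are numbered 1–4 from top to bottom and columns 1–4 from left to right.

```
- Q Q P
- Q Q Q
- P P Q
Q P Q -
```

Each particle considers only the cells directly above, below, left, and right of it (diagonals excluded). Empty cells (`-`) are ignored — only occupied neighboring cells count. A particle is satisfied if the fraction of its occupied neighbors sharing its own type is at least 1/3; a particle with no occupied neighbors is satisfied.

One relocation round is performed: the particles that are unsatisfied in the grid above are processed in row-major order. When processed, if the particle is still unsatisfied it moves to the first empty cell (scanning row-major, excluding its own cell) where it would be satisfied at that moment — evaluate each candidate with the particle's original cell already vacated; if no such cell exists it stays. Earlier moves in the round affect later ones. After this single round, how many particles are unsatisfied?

0

Initially unsatisfied (in order): (1,4), (3,3), (4,1), (4,3).
  (1,4) → (3,1).
  (3,3) → (2,1).
  (4,1) → (1,1).
  (4,3) → (1,4).
Resulting grid:
Q Q Q Q
P Q Q Q
P P - Q
- P - -
All satisfied now.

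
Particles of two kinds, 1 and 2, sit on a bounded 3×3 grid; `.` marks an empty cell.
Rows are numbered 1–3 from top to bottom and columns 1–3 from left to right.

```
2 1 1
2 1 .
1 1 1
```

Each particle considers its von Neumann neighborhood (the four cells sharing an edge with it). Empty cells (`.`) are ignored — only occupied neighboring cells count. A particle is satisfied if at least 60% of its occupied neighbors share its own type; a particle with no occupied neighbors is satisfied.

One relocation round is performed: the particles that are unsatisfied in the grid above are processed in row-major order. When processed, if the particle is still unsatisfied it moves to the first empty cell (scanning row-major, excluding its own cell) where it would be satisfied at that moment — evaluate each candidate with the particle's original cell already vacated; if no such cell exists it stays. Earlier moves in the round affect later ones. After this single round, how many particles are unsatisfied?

Initially unsatisfied (in order): (1,1), (2,1), (3,1).
  (1,1): no empty cell satisfies it; stays.
  (2,1): no empty cell satisfies it; stays.
  (3,1) → (2,3).
Resulting grid:
2 1 1
2 1 1
. 1 1
Unsatisfied now: (1,1), (2,1).

2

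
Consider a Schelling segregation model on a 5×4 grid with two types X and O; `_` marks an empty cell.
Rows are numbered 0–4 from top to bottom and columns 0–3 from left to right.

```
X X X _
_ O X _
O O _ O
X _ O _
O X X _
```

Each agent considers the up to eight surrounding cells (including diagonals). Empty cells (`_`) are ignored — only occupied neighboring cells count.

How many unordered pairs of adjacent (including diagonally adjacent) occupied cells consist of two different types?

Scan each occupied cell's neighbors to the right and below (and the two forward diagonals) so each pair is counted once.
From row 0: 3 unlike of 7 pairs (running 3/7).
From row 1: 3 unlike of 5 pairs (running 6/12).
From row 2: 2 unlike of 5 pairs (running 8/17).
From row 3: 3 unlike of 4 pairs (running 11/21).
From row 4: 1 unlike of 2 pairs (running 12/23).
Total adjacent occupied pairs: 23; unlike-type pairs: 12.

12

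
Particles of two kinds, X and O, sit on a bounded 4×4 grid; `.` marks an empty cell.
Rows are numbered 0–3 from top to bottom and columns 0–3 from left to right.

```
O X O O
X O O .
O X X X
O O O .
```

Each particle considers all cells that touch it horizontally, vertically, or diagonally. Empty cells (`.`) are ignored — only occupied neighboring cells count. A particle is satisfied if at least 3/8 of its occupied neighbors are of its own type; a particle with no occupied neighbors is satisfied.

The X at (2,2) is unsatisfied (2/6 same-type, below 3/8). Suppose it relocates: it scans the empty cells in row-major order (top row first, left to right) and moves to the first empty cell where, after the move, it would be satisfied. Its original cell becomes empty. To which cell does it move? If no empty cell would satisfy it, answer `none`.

(3,3)

Vacating (2,2). Empty cells in order:
  (1,3): 1/4 same-type → still unsatisfied.
  (3,3): 1/2 same-type → satisfied — stop here.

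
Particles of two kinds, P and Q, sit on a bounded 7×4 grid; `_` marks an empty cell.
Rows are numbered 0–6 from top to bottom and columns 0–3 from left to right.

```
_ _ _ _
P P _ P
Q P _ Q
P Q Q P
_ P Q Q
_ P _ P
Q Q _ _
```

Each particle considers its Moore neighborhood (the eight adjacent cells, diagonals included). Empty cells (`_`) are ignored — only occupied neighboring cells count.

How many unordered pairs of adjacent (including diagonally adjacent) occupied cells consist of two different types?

20

Scan each occupied cell's neighbors to the right and below (and the two forward diagonals) so each pair is counted once.
Row 1: P(1,0)–P(1,1)= P(1,0)–Q(2,0)≠ P(1,0)–P(2,1)= P(1,1)–P(2,1)= P(1,1)–Q(2,0)≠ P(1,3)–Q(2,3)≠  → 3/6 unlike.
Row 2: Q(2,0)–P(2,1)≠ Q(2,0)–P(3,0)≠ Q(2,0)–Q(3,1)= P(2,1)–Q(3,1)≠ P(2,1)–Q(3,2)≠ P(2,1)–P(3,0)= Q(2,3)–P(3,3)≠ Q(2,3)–Q(3,2)=  → 5/8 unlike.
Row 3: P(3,0)–Q(3,1)≠ P(3,0)–P(4,1)= Q(3,1)–Q(3,2)= Q(3,1)–P(4,1)≠ Q(3,1)–Q(4,2)= Q(3,2)–P(3,3)≠ Q(3,2)–Q(4,2)= Q(3,2)–Q(4,3)= Q(3,2)–P(4,1)≠ P(3,3)–Q(4,3)≠ P(3,3)–Q(4,2)≠  → 6/11 unlike.
Row 4: P(4,1)–Q(4,2)≠ P(4,1)–P(5,1)= Q(4,2)–Q(4,3)= Q(4,2)–P(5,3)≠ Q(4,2)–P(5,1)≠ Q(4,3)–P(5,3)≠  → 4/6 unlike.
Row 5: P(5,1)–Q(6,1)≠ P(5,1)–Q(6,0)≠  → 2/2 unlike.
Row 6: Q(6,0)–Q(6,1)=  → 0/1 unlike.
Total adjacent occupied pairs: 34; unlike-type pairs: 20.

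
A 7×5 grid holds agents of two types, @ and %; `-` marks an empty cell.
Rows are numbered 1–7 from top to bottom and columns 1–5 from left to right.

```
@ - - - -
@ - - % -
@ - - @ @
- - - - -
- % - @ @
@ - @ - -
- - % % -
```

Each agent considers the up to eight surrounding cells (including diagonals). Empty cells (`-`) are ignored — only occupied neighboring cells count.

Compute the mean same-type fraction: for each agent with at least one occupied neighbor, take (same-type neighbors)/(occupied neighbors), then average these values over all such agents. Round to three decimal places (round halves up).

0.558

(1,1)@ 1/1
(2,1)@ 2/2
(2,4)% 0/2
(3,1)@ 1/1
(3,4)@ 1/2
(3,5)@ 1/2
(5,2)% 0/2
(5,4)@ 2/2
(5,5)@ 1/1
(6,1)@ 0/1
(6,3)@ 1/4
(7,3)% 1/2
(7,4)% 1/2
Sum over 13 agents: 1/1 + 2/2 + 0/2 + 1/1 + 1/2 + 1/2 + 0/2 + 2/2 + 1/1 + 0/1 + 1/4 + 1/2 + 1/2 = 29/4; mean = 29/4 ÷ 13 = 29/52 = 0.557692… → 0.558.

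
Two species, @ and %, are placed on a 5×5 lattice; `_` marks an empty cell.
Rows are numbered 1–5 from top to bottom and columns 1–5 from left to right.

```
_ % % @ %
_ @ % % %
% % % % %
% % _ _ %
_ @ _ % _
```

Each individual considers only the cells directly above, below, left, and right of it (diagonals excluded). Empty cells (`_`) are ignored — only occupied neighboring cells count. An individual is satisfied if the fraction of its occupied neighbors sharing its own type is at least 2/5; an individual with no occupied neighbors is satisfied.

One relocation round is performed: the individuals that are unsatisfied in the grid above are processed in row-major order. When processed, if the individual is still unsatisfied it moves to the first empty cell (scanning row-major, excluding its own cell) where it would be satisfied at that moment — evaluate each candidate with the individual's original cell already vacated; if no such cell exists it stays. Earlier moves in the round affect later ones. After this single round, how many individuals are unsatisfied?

1

Initially unsatisfied (in order): (1,4), (2,2), (5,2).
  (1,4) → (2,1).
  (2,2) → (1,1).
  (5,2): no empty cell satisfies it; stays.
Resulting grid:
@ % % _ %
@ _ % % %
% % % % %
% % _ _ %
_ @ _ % _
Unsatisfied now: (5,2).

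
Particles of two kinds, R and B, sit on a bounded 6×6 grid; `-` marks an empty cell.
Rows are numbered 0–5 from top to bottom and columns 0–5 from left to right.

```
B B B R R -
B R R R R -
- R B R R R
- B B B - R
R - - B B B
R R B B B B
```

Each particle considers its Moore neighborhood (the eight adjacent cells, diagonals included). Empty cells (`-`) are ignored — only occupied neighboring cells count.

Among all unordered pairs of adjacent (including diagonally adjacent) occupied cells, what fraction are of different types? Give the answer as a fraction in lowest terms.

23/72

Scan each occupied cell's neighbors to the right and below (and the two forward diagonals) so each pair is counted once.
Row 0: B(0,0)–B(0,1)= B(0,0)–B(1,0)= B(0,0)–R(1,1)≠ B(0,1)–B(0,2)= B(0,1)–R(1,1)≠ B(0,1)–R(1,2)≠ B(0,1)–B(1,0)= B(0,2)–R(0,3)≠ B(0,2)–R(1,2)≠ B(0,2)–R(1,3)≠ B(0,2)–R(1,1)≠ R(0,3)–R(0,4)= R(0,3)–R(1,3)= R(0,3)–R(1,4)= R(0,3)–R(1,2)= R(0,4)–R(1,4)= R(0,4)–R(1,3)=  → 7/17 unlike.
Row 1: B(1,0)–R(1,1)≠ B(1,0)–R(2,1)≠ R(1,1)–R(1,2)= R(1,1)–R(2,1)= R(1,1)–B(2,2)≠ R(1,2)–R(1,3)= R(1,2)–B(2,2)≠ R(1,2)–R(2,3)= R(1,2)–R(2,1)= R(1,3)–R(1,4)= R(1,3)–R(2,3)= R(1,3)–R(2,4)= R(1,3)–B(2,2)≠ R(1,4)–R(2,4)= R(1,4)–R(2,5)= R(1,4)–R(2,3)=  → 5/16 unlike.
Row 2: R(2,1)–B(2,2)≠ R(2,1)–B(3,1)≠ R(2,1)–B(3,2)≠ B(2,2)–R(2,3)≠ B(2,2)–B(3,2)= B(2,2)–B(3,3)= B(2,2)–B(3,1)= R(2,3)–R(2,4)= R(2,3)–B(3,3)≠ R(2,3)–B(3,2)≠ R(2,4)–R(2,5)= R(2,4)–R(3,5)= R(2,4)–B(3,3)≠ R(2,5)–R(3,5)=  → 7/14 unlike.
Row 3: B(3,1)–B(3,2)= B(3,1)–R(4,0)≠ B(3,2)–B(3,3)= B(3,2)–B(4,3)= B(3,3)–B(4,3)= B(3,3)–B(4,4)= R(3,5)–B(4,5)≠ R(3,5)–B(4,4)≠  → 3/8 unlike.
Row 4: R(4,0)–R(5,0)= R(4,0)–R(5,1)= B(4,3)–B(4,4)= B(4,3)–B(5,3)= B(4,3)–B(5,4)= B(4,3)–B(5,2)= B(4,4)–B(4,5)= B(4,4)–B(5,4)= B(4,4)–B(5,5)= B(4,4)–B(5,3)= B(4,5)–B(5,5)= B(4,5)–B(5,4)=  → 0/12 unlike.
Row 5: R(5,0)–R(5,1)= R(5,1)–B(5,2)≠ B(5,2)–B(5,3)= B(5,3)–B(5,4)= B(5,4)–B(5,5)=  → 1/5 unlike.
Total adjacent occupied pairs: 72; unlike-type pairs: 23.
23/72 is already in lowest terms.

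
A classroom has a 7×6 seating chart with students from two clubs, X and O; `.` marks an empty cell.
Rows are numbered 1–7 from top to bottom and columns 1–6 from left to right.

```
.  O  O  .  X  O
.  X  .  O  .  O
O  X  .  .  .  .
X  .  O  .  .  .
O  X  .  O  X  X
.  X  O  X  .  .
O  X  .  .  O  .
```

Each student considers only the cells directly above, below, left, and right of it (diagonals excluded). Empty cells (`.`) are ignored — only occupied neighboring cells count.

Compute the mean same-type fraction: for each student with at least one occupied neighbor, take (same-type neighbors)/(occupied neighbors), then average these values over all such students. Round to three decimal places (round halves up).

Row 1: (1,2)O 1/2 · (1,3)O 1/1 · (1,5)X 0/1 · (1,6)O 1/2
Row 2: (2,2)X 1/2 · (2,4)O — no occupied neighbors · (2,6)O 1/1
Row 3: (3,1)O 0/2 · (3,2)X 1/2
Row 4: (4,1)X 0/2 · (4,3)O — no occupied neighbors
Row 5: (5,1)O 0/2 · (5,2)X 1/2 · (5,4)O 0/2 · (5,5)X 1/2 · (5,6)X 1/1
Row 6: (6,2)X 2/3 · (6,3)O 0/2 · (6,4)X 0/2
Row 7: (7,1)O 0/1 · (7,2)X 1/2 · (7,5)O — no occupied neighbors
Sum over 19 students: 1/2 + 1/1 + 0/1 + 1/2 + 1/2 + 1/1 + 0/2 + 1/2 + 0/2 + 0/2 + 1/2 + 0/2 + 1/2 + 1/1 + 2/3 + 0/2 + 0/2 + 0/1 + 1/2 = 43/6; mean = 43/6 ÷ 19 = 43/114 = 0.377192… → 0.377.

0.377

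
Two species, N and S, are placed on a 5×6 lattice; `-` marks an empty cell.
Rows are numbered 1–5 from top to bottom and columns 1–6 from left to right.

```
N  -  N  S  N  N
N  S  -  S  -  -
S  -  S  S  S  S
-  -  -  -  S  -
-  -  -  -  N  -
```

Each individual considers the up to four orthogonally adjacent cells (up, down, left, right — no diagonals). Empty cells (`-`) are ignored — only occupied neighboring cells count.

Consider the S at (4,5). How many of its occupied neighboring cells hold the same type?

1

Occupied neighbors of (4,5): (3,5)=S, (5,5)=N.
Same type (S): 1 of 2.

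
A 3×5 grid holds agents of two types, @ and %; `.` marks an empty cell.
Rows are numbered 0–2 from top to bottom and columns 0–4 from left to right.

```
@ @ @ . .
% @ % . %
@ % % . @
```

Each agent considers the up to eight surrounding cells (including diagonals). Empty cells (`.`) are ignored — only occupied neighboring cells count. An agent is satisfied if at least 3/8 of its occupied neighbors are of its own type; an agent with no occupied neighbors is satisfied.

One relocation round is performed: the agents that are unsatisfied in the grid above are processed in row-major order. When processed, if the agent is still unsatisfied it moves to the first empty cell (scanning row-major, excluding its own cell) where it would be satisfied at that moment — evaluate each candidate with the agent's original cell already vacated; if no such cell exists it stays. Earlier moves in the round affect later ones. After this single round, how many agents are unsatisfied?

0

Initially unsatisfied (in order): (1,0), (1,4), (2,0), (2,4).
  (1,0) → (0,3).
  (1,4): now satisfied by earlier moves; stays.
  (2,0): now satisfied by earlier moves; stays.
  (2,4) → (1,0).
Resulting grid:
@ @ @ % .
@ @ % . %
@ % % . .
All satisfied now.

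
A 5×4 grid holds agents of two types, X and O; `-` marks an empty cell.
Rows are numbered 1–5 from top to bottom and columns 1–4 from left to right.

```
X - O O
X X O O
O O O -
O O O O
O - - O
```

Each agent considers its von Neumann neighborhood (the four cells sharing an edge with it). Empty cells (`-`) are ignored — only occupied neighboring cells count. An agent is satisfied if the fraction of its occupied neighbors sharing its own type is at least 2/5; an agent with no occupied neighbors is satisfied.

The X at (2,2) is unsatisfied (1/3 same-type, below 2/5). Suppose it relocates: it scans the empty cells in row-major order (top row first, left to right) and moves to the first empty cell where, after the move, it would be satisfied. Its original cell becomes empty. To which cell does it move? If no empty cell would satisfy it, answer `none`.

(1,2)

Vacating (2,2). Empty cells in order:
  (1,2): 1/2 same-type → satisfied — stop here.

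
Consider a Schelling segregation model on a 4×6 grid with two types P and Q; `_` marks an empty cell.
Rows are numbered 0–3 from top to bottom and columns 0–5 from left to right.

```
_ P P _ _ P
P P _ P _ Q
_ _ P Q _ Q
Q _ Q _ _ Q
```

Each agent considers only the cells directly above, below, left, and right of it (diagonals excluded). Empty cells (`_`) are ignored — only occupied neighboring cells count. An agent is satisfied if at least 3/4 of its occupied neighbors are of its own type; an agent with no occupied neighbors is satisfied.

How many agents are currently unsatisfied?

(0,1)P 2/2 satisfied
(0,2)P 1/1 satisfied
(0,5)P 0/1 not
(1,0)P 1/1 satisfied
(1,1)P 2/2 satisfied
(1,3)P 0/1 not
(1,5)Q 1/2 not
(2,2)P 0/2 not
(2,3)Q 0/2 not
(2,5)Q 2/2 satisfied
(3,0)Q 0/0 satisfied
(3,2)Q 0/1 not
(3,5)Q 1/1 satisfied
Unsatisfied: (0,5), (1,3), (1,5), (2,2), (2,3), (3,2) — 6 in total.

6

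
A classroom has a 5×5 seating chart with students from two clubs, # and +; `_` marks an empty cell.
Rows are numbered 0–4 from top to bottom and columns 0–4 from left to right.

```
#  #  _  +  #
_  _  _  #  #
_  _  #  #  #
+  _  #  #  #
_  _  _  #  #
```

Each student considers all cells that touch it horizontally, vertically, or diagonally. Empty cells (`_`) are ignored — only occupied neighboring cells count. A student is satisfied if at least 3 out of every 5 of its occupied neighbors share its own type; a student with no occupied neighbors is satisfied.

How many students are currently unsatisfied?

(0,0)# 1/1 ok
(0,1)# 1/1 ok
(0,3)+ 0/3 unhappy
(0,4)# 2/3 ok
(1,3)# 5/6 ok
(1,4)# 4/5 ok
(2,2)# 4/4 ok
(2,3)# 7/7 ok
(2,4)# 5/5 ok
(3,0)+ 0/0 ok
(3,2)# 4/4 ok
(3,3)# 7/7 ok
(3,4)# 5/5 ok
(4,3)# 4/4 ok
(4,4)# 3/3 ok
Unsatisfied: (0,3) — 1 in total.

1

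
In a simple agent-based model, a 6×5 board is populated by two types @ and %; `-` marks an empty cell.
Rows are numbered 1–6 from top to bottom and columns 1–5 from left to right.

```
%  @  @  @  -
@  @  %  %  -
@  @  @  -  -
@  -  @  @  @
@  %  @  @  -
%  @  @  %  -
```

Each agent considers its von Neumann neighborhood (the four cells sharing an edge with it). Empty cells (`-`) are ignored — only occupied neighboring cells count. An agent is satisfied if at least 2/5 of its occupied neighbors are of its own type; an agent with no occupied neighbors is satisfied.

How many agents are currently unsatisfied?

(1,1)% 0/2 unhappy
(1,2)@ 2/3 ok
(1,3)@ 2/3 ok
(1,4)@ 1/2 ok
(2,1)@ 2/3 ok
(2,2)@ 3/4 ok
(2,3)% 1/4 unhappy
(2,4)% 1/2 ok
(3,1)@ 3/3 ok
(3,2)@ 3/3 ok
(3,3)@ 2/3 ok
(4,1)@ 2/2 ok
(4,3)@ 3/3 ok
(4,4)@ 3/3 ok
(4,5)@ 1/1 ok
(5,1)@ 1/3 unhappy
(5,2)% 0/3 unhappy
(5,3)@ 3/4 ok
(5,4)@ 2/3 ok
(6,1)% 0/2 unhappy
(6,2)@ 1/3 unhappy
(6,3)@ 2/3 ok
(6,4)% 0/2 unhappy
Unsatisfied: (1,1), (2,3), (5,1), (5,2), (6,1), (6,2), (6,4) — 7 in total.

7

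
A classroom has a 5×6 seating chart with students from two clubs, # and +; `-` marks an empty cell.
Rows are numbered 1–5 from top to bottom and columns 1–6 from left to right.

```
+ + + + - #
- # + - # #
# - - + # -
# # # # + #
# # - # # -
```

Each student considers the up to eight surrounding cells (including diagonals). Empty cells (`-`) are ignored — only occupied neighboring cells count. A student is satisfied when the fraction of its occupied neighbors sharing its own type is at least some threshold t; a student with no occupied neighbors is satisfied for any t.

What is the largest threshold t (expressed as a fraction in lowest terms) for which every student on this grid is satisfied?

1/6

(1,1)+ 1/2
(1,2)+ 3/4
(1,3)+ 3/4
(1,4)+ 2/3
(1,6)# 2/2
(2,2)# 1/5
(2,3)+ 4/5
(2,5)# 3/5
(2,6)# 3/3
(3,1)# 3/3
(3,4)+ 2/6
(3,5)# 4/6
(4,1)# 4/4
(4,2)# 5/5
(4,3)# 4/5
(4,4)# 4/6
(4,5)+ 1/6
(4,6)# 2/3
(5,1)# 3/3
(5,2)# 4/4
(5,4)# 3/4
(5,5)# 3/4
The smallest same-type fraction is 1/6 at (4,5), which reduces to 1/6. Any threshold above that leaves this student unsatisfied.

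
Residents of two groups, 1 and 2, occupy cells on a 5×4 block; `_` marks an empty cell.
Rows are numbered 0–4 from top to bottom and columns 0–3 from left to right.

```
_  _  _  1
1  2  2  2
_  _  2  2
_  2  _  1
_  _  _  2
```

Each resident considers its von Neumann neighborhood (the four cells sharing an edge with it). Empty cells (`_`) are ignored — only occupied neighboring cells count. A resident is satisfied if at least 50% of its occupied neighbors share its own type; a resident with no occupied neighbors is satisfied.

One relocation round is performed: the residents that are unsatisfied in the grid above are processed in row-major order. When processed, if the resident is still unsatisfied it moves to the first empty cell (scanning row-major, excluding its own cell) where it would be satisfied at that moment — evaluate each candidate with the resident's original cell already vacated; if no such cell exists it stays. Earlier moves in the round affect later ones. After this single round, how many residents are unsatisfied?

Initially unsatisfied (in order): (0,3), (1,0), (3,3), (4,3).
  (0,3) → (0,0).
  (1,0): now satisfied by earlier moves; stays.
  (3,3) → (0,1).
  (4,3): now satisfied by earlier moves; stays.
Resulting grid:
1 1 _ _
1 2 2 2
_ _ 2 2
_ 2 _ _
_ _ _ 2
Unsatisfied now: (1,1).

1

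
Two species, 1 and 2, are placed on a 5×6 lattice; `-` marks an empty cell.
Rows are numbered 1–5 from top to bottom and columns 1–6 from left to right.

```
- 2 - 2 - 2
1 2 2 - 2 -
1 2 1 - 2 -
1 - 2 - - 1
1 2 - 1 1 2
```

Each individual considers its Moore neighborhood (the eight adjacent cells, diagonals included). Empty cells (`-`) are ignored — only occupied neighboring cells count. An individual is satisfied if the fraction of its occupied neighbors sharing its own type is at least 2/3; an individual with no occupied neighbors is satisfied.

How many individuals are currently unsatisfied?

(1,2)2 2/3 ok
(1,4)2 2/2 ok
(1,6)2 1/1 ok
(2,1)1 1/4 unhappy
(2,2)2 3/6 unhappy
(2,3)2 4/5 ok
(2,5)2 3/3 ok
(3,1)1 2/4 unhappy
(3,2)2 3/7 unhappy
(3,3)1 0/4 unhappy
(3,5)2 1/2 unhappy
(4,1)1 2/4 unhappy
(4,3)2 2/4 unhappy
(4,6)1 1/3 unhappy
(5,1)1 1/2 unhappy
(5,2)2 1/3 unhappy
(5,4)1 1/2 unhappy
(5,5)1 2/3 ok
(5,6)2 0/2 unhappy
Unsatisfied: (2,1), (2,2), (3,1), (3,2), (3,3), (3,5), (4,1), (4,3), (4,6), (5,1), (5,2), (5,4), (5,6) — 13 in total.

13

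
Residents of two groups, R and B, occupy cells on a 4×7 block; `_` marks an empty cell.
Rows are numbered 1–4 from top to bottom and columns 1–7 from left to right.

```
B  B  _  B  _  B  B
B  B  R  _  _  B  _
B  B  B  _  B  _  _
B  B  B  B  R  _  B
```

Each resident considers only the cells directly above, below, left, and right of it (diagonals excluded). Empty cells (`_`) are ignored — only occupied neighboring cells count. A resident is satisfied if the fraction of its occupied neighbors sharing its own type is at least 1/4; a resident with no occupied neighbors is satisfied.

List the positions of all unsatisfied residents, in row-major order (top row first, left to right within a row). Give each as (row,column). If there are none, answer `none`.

Row 1: (1,1)B 2/2 ✓ · (1,2)B 2/2 ✓ · (1,4)B 0/0 ✓ · (1,6)B 2/2 ✓ · (1,7)B 1/1 ✓
Row 2: (2,1)B 3/3 ✓ · (2,2)B 3/4 ✓ · (2,3)R 0/2 ✗ · (2,6)B 1/1 ✓
Row 3: (3,1)B 3/3 ✓ · (3,2)B 4/4 ✓ · (3,3)B 2/3 ✓ · (3,5)B 0/1 ✗
Row 4: (4,1)B 2/2 ✓ · (4,2)B 3/3 ✓ · (4,3)B 3/3 ✓ · (4,4)B 1/2 ✓ · (4,5)R 0/2 ✗ · (4,7)B 0/0 ✓

(2,3), (3,5), (4,5)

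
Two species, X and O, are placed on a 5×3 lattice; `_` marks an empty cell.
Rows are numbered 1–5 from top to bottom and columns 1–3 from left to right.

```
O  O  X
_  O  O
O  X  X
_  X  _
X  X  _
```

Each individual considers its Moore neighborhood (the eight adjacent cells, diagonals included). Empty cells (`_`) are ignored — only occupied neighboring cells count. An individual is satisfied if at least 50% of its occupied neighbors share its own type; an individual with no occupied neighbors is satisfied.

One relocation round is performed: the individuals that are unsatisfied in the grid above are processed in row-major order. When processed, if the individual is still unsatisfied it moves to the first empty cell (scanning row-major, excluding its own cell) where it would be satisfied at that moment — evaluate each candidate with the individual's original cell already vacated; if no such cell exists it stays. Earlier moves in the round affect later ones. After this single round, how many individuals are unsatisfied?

Initially unsatisfied (in order): (1,3), (2,3), (3,1), (3,2).
  (1,3) → (4,1).
  (2,3): now satisfied by earlier moves; stays.
  (3,1) → (1,3).
  (3,2): now satisfied by earlier moves; stays.
Resulting grid:
O O O
_ O O
_ X X
X X _
X X _
All satisfied now.

0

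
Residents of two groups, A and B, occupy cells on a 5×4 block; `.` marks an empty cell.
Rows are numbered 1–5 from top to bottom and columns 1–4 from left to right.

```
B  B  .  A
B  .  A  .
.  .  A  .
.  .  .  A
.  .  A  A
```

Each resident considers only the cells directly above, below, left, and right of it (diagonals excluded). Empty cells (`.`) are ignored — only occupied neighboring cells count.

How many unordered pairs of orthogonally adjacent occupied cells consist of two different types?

Scan each occupied cell's neighbors to the right and below so each pair is counted once.
Row 1: B(1,1)–B(1,2)= B(1,1)–B(2,1)=  → 0/2 unlike.
Row 2: A(2,3)–A(3,3)=  → 0/1 unlike.
Row 4: A(4,4)–A(5,4)=  → 0/1 unlike.
Row 5: A(5,3)–A(5,4)=  → 0/1 unlike.
Total adjacent occupied pairs: 5; unlike-type pairs: 0.

0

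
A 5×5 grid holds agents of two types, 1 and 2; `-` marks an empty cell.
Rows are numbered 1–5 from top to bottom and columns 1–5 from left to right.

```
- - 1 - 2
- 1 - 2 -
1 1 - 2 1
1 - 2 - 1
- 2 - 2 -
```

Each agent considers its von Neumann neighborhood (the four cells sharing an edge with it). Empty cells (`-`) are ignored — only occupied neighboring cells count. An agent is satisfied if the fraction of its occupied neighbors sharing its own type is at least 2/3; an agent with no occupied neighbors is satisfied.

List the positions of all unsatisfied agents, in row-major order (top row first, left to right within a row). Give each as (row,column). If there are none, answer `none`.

Row 1: (1,3)1 0/0 satisfied · (1,5)2 0/0 satisfied
Row 2: (2,2)1 1/1 satisfied · (2,4)2 1/1 satisfied
Row 3: (3,1)1 2/2 satisfied · (3,2)1 2/2 satisfied · (3,4)2 1/2 not · (3,5)1 1/2 not
Row 4: (4,1)1 1/1 satisfied · (4,3)2 0/0 satisfied · (4,5)1 1/1 satisfied
Row 5: (5,2)2 0/0 satisfied · (5,4)2 0/0 satisfied

(3,4), (3,5)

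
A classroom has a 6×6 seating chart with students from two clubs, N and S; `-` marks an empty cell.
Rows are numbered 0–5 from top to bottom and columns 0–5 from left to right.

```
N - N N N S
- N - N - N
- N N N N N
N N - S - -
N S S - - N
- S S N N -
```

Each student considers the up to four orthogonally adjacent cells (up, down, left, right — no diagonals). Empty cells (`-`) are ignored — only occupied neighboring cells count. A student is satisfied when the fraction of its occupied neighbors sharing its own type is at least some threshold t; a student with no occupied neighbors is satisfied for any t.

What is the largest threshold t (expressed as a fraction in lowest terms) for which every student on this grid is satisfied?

0/1

(0,0)N — no occupied neighbors
(0,2)N 1/1
(0,3)N 3/3
(0,4)N 1/2
(0,5)S 0/2
(1,1)N 1/1
(1,3)N 2/2
(1,5)N 1/2
(2,1)N 3/3
(2,2)N 2/2
(2,3)N 3/4
(2,4)N 2/2
(2,5)N 2/2
(3,0)N 2/2
(3,1)N 2/3
(3,3)S 0/1
(4,0)N 1/2
(4,1)S 2/4
(4,2)S 2/2
(4,5)N — no occupied neighbors
(5,1)S 2/2
(5,2)S 2/3
(5,3)N 1/2
(5,4)N 1/1
The smallest same-type fraction is 0/2 at (0,5), which reduces to 0/1. Any threshold above that leaves this student unsatisfied.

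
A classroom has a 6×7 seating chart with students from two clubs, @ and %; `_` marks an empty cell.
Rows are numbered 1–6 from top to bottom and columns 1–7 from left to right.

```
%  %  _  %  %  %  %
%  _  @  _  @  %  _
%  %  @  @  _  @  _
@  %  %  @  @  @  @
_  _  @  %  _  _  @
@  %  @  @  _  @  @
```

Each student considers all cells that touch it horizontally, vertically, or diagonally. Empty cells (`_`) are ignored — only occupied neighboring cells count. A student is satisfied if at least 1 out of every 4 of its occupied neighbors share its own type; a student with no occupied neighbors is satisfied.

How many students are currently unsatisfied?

(1,1)% 2/2 satisfied
(1,2)% 2/3 satisfied
(1,4)% 1/3 satisfied
(1,5)% 3/4 satisfied
(1,6)% 3/4 satisfied
(1,7)% 2/2 satisfied
(2,1)% 4/4 satisfied
(2,3)@ 2/5 satisfied
(2,5)@ 2/6 satisfied
(2,6)% 3/5 satisfied
(3,1)% 3/4 satisfied
(3,2)% 4/7 satisfied
(3,3)@ 3/6 satisfied
(3,4)@ 5/6 satisfied
(3,6)@ 4/5 satisfied
(4,1)@ 0/3 not
(4,2)% 3/6 satisfied
(4,3)% 3/7 satisfied
(4,4)@ 4/6 satisfied
(4,5)@ 4/5 satisfied
(4,6)@ 4/4 satisfied
(4,7)@ 3/3 satisfied
(5,3)@ 3/7 satisfied
(5,4)% 1/6 not
(5,7)@ 4/4 satisfied
(6,1)@ 0/1 not
(6,2)% 0/3 not
(6,3)@ 2/4 satisfied
(6,4)@ 2/3 satisfied
(6,6)@ 2/2 satisfied
(6,7)@ 2/2 satisfied
Unsatisfied: (4,1), (5,4), (6,1), (6,2) — 4 in total.

4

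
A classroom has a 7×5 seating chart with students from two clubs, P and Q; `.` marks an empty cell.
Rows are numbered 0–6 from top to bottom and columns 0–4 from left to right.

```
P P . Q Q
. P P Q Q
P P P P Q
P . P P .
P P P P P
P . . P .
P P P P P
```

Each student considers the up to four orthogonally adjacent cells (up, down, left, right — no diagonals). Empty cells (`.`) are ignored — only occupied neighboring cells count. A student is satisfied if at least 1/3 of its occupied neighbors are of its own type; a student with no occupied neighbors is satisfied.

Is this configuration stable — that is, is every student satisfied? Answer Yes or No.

Row 0: (0,0)P 1/1 satisfied · (0,1)P 2/2 satisfied · (0,3)Q 2/2 satisfied · (0,4)Q 2/2 satisfied
Row 1: (1,1)P 3/3 satisfied · (1,2)P 2/3 satisfied · (1,3)Q 2/4 satisfied · (1,4)Q 3/3 satisfied
Row 2: (2,0)P 2/2 satisfied · (2,1)P 3/3 satisfied · (2,2)P 4/4 satisfied · (2,3)P 2/4 satisfied · (2,4)Q 1/2 satisfied
Row 3: (3,0)P 2/2 satisfied · (3,2)P 3/3 satisfied · (3,3)P 3/3 satisfied
Row 4: (4,0)P 3/3 satisfied · (4,1)P 2/2 satisfied · (4,2)P 3/3 satisfied · (4,3)P 4/4 satisfied · (4,4)P 1/1 satisfied
Row 5: (5,0)P 2/2 satisfied · (5,3)P 2/2 satisfied
Row 6: (6,0)P 2/2 satisfied · (6,1)P 2/2 satisfied · (6,2)P 2/2 satisfied · (6,3)P 3/3 satisfied · (6,4)P 1/1 satisfied
All meet the threshold, so the configuration is stable.

Yes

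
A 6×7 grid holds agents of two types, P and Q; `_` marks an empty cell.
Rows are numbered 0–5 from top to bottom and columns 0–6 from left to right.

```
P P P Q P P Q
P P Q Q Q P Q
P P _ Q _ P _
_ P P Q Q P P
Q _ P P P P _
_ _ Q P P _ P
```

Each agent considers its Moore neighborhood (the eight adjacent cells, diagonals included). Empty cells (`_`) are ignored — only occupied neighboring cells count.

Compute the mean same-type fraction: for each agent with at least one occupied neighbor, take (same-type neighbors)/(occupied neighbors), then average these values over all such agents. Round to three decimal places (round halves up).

0.629

Row 0: (0,0)P 3/3 · (0,1)P 4/5 · (0,2)P 2/5 · (0,3)Q 3/5 · (0,4)P 2/5 · (0,5)P 2/5 · (0,6)Q 1/3
Row 1: (1,0)P 5/5 · (1,1)P 6/7 · (1,2)Q 3/7 · (1,3)Q 4/6 · (1,4)Q 3/7 · (1,5)P 3/6 · (1,6)Q 1/4
Row 2: (2,0)P 4/4 · (2,1)P 5/6 · (2,3)Q 5/6 · (2,5)P 3/6
Row 3: (3,1)P 4/5 · (3,2)P 4/6 · (3,3)Q 2/6 · (3,4)Q 2/7 · (3,5)P 4/5 · (3,6)P 3/3
Row 4: (4,0)Q 0/1 · (4,2)P 4/6 · (4,3)P 5/8 · (4,4)P 5/7 · (4,5)P 5/6
Row 5: (5,2)Q 0/3 · (5,3)P 4/5 · (5,4)P 4/4 · (5,6)P 1/1
Sum over 33 agents: 3/3 + 4/5 + 2/5 + 3/5 + 2/5 + 2/5 + 1/3 + 5/5 + 6/7 + 3/7 + 4/6 + 3/7 + 3/6 + 1/4 + 4/4 + 5/6 + 5/6 + 3/6 + 4/5 + 4/6 + 2/6 + 2/7 + 4/5 + 3/3 + 0/1 + 4/6 + 5/8 + 5/7 + 5/6 + 0/3 + 4/5 + 4/4 + 1/1 = 3487/168; mean = 3487/168 ÷ 33 = 317/504 = 0.628968… → 0.629.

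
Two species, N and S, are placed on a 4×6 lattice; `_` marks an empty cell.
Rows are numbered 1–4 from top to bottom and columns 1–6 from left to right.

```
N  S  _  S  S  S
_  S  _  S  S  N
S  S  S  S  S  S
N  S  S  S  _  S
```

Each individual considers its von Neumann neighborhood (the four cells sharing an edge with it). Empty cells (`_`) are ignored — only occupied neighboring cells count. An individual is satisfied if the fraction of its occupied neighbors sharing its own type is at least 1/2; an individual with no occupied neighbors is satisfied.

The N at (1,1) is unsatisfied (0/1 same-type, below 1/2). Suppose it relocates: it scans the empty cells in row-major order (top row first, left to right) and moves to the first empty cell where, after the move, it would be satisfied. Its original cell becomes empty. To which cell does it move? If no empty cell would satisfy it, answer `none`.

Vacating (1,1). Empty cells in order:
  (1,3): 0/2 same-type → still unsatisfied.
  (2,1): 0/2 same-type → still unsatisfied.
  (2,3): 0/3 same-type → still unsatisfied.
  (4,5): 0/3 same-type → still unsatisfied.

none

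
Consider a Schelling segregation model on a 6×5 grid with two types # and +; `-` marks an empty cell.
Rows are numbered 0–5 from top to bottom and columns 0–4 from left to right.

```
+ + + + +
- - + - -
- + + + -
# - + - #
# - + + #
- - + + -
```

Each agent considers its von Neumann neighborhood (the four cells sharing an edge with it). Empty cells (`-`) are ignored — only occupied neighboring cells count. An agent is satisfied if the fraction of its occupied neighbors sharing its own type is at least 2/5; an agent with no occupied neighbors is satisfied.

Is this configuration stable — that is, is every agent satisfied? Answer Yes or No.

Row 0: (0,0)+ 1/1 ✓ · (0,1)+ 2/2 ✓ · (0,2)+ 3/3 ✓ · (0,3)+ 2/2 ✓ · (0,4)+ 1/1 ✓
Row 1: (1,2)+ 2/2 ✓
Row 2: (2,1)+ 1/1 ✓ · (2,2)+ 4/4 ✓ · (2,3)+ 1/1 ✓
Row 3: (3,0)# 1/1 ✓ · (3,2)+ 2/2 ✓ · (3,4)# 1/1 ✓
Row 4: (4,0)# 1/1 ✓ · (4,2)+ 3/3 ✓ · (4,3)+ 2/3 ✓ · (4,4)# 1/2 ✓
Row 5: (5,2)+ 2/2 ✓ · (5,3)+ 2/2 ✓
All meet the threshold, so the configuration is stable.

Yes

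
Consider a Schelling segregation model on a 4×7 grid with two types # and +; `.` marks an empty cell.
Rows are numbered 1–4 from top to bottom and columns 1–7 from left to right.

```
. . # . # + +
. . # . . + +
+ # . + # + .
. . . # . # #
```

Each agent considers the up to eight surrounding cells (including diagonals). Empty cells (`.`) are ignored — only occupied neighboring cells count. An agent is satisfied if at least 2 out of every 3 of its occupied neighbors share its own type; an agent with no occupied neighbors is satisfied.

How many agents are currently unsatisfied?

8

Row 1: (1,3)# 1/1 satisfied · (1,5)# 0/2 not · (1,6)+ 3/4 satisfied · (1,7)+ 3/3 satisfied
Row 2: (2,3)# 2/3 satisfied · (2,6)+ 4/6 satisfied · (2,7)+ 4/4 satisfied
Row 3: (3,1)+ 0/1 not · (3,2)# 1/2 not · (3,4)+ 0/3 not · (3,5)# 2/5 not · (3,6)+ 2/5 not
Row 4: (4,4)# 1/2 not · (4,6)# 2/3 satisfied · (4,7)# 1/2 not
Unsatisfied: (1,5), (3,1), (3,2), (3,4), (3,5), (3,6), (4,4), (4,7) — 8 in total.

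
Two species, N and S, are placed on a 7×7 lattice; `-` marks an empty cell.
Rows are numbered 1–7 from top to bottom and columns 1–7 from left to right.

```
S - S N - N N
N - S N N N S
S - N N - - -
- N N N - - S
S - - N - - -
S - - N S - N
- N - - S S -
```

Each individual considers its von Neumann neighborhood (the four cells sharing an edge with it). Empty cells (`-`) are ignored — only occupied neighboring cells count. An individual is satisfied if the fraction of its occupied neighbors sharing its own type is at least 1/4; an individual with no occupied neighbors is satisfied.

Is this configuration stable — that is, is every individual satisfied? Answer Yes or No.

No

Row 1: (1,1)S 0/1 not · (1,3)S 1/2 satisfied · (1,4)N 1/2 satisfied · (1,6)N 2/2 satisfied · (1,7)N 1/2 satisfied
Row 2: (2,1)N 0/2 not · (2,3)S 1/3 satisfied · (2,4)N 3/4 satisfied · (2,5)N 2/2 satisfied · (2,6)N 2/3 satisfied · (2,7)S 0/2 not
Row 3: (3,1)S 0/1 not · (3,3)N 2/3 satisfied · (3,4)N 3/3 satisfied
Row 4: (4,2)N 1/1 satisfied · (4,3)N 3/3 satisfied · (4,4)N 3/3 satisfied · (4,7)S 0/0 satisfied
Row 5: (5,1)S 1/1 satisfied · (5,4)N 2/2 satisfied
Row 6: (6,1)S 1/1 satisfied · (6,4)N 1/2 satisfied · (6,5)S 1/2 satisfied · (6,7)N 0/0 satisfied
Row 7: (7,2)N 0/0 satisfied · (7,5)S 2/2 satisfied · (7,6)S 1/1 satisfied
For instance (1,1) has only 0/1 same-type neighbors, below 1/4.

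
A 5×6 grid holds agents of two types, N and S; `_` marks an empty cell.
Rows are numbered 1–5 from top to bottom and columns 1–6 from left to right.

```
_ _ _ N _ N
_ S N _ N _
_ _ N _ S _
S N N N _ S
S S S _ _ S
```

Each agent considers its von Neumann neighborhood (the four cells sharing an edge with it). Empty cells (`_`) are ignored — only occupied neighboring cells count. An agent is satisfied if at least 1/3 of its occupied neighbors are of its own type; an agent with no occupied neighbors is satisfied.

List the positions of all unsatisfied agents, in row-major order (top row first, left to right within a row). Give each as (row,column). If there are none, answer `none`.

Row 1: (1,4)N 0/0 ok · (1,6)N 0/0 ok
Row 2: (2,2)S 0/1 unhappy · (2,3)N 1/2 ok · (2,5)N 0/1 unhappy
Row 3: (3,3)N 2/2 ok · (3,5)S 0/1 unhappy
Row 4: (4,1)S 1/2 ok · (4,2)N 1/3 ok · (4,3)N 3/4 ok · (4,4)N 1/1 ok · (4,6)S 1/1 ok
Row 5: (5,1)S 2/2 ok · (5,2)S 2/3 ok · (5,3)S 1/2 ok · (5,6)S 1/1 ok

(2,2), (2,5), (3,5)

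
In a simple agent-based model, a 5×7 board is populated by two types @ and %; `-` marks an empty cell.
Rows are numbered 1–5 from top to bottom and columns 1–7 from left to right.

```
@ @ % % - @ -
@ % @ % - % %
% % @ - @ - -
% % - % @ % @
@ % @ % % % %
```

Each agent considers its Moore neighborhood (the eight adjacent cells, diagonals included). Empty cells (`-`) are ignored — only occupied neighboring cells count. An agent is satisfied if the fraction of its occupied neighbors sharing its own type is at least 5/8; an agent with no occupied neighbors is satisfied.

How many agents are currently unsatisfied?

22

(1,1)@ 2/3 ✓
(1,2)@ 3/5 ✗
(1,3)% 3/5 ✗
(1,4)% 2/3 ✓
(1,6)@ 0/2 ✗
(2,1)@ 2/5 ✗
(2,2)% 3/8 ✗
(2,3)@ 2/7 ✗
(2,4)% 2/5 ✗
(2,6)% 1/3 ✗
(2,7)% 1/2 ✗
(3,1)% 4/5 ✓
(3,2)% 4/7 ✗
(3,3)@ 1/6 ✗
(3,5)@ 1/5 ✗
(4,1)% 4/5 ✓
(4,2)% 4/7 ✗
(4,4)% 2/6 ✗
(4,5)@ 1/6 ✗
(4,6)% 3/6 ✗
(4,7)@ 0/3 ✗
(5,1)@ 0/3 ✗
(5,2)% 2/4 ✗
(5,3)@ 0/4 ✗
(5,4)% 2/4 ✗
(5,5)% 4/5 ✓
(5,6)% 3/5 ✗
(5,7)% 2/3 ✓
Unsatisfied: (1,2), (1,3), (1,6), (2,1), (2,2), (2,3), (2,4), (2,6), (2,7), (3,2), (3,3), (3,5), (4,2), (4,4), (4,5), (4,6), (4,7), (5,1), (5,2), (5,3), (5,4), (5,6) — 22 in total.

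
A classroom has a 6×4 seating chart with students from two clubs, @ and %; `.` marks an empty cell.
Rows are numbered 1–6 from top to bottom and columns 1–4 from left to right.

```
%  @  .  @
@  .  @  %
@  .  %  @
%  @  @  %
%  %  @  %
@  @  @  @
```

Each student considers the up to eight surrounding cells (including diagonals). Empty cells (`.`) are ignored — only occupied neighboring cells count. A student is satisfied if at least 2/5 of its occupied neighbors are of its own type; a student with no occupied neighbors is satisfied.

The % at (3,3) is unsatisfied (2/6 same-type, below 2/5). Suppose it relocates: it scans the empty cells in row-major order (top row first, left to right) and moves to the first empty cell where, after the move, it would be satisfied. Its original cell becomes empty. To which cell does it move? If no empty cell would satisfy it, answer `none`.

Vacating (3,3). Empty cells in order:
  (1,3): 1/4 same-type → still unsatisfied.
  (2,2): 1/5 same-type → still unsatisfied.
  (3,2): 1/6 same-type → still unsatisfied.

none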